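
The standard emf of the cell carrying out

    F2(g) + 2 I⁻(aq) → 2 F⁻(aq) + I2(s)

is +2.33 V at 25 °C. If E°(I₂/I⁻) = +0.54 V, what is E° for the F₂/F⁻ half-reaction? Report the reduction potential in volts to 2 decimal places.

In the reaction as written the F₂/F⁻ couple is reduced (cathode) and I₂/I⁻ is oxidized (anode), so E°cell = E°(F₂/F⁻) − E°(I₂/I⁻).
E°(F₂/F⁻) = E°cell + E°(anode) = +2.33 + (+0.54) = +2.87 V.

+2.87 V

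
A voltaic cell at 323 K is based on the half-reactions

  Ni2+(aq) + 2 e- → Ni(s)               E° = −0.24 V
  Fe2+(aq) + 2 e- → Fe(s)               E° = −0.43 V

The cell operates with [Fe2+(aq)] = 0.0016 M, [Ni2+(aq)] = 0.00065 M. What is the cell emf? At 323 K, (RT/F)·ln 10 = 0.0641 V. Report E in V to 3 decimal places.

+0.177 V

The Ni²⁺/Ni couple has the more positive E°, so it is the cathode; Fe²⁺/Fe is the anode.
E°cell = −0.24 − (−0.43) = +0.19 V, with n = 2 electrons transferred.
The balanced reaction is Ni2+(aq) + Fe(s) → Ni(s) + Fe2+(aq), so Q = [Fe2+(aq)] / [Ni2+(aq)] = 2.46 and log Q = 0.391.
By the Nernst equation, E = +0.19 − (0.0641/2)·(0.391) = +0.177 V.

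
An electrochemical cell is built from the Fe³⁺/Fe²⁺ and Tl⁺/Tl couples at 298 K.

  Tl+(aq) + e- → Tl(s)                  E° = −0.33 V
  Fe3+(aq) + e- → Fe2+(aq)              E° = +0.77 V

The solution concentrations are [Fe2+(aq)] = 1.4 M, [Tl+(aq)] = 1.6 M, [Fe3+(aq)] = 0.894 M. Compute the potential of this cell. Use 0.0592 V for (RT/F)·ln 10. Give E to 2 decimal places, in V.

The Fe³⁺/Fe²⁺ couple has the more positive E°, so it is the cathode; Tl⁺/Tl is the anode.
The standard potential is +0.77 − (−0.33) = +1.10 V and the balanced reaction transfers n = 1 electron.
The balanced reaction is Fe3+(aq) + Tl(s) → Fe2+(aq) + Tl+(aq), so Q = ([Fe2+(aq)]·[Tl+(aq)]) / [Fe3+(aq)] = 2.51 and log Q = 0.399.
Applying E = E° − (RT ln10/nF)·log Q gives +1.10 − (0.0592/1)(0.399) = +1.08 V.

+1.08 V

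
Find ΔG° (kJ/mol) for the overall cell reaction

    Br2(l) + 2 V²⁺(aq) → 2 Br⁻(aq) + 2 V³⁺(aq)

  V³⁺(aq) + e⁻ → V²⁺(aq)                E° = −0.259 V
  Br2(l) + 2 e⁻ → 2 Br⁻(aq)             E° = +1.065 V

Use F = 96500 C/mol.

−256 kJ/mol

In the reaction as written Br2(l) is reduced, so the Br₂/Br⁻ couple is the cathode and V³⁺/V²⁺ is the anode.
E°cell = +1.065 − (−0.259) = +1.324 V; balancing electrons gives n = 2.
ΔG° = −nFE°cell = −(2)(96500)(+1.324) J/mol = −256 kJ/mol.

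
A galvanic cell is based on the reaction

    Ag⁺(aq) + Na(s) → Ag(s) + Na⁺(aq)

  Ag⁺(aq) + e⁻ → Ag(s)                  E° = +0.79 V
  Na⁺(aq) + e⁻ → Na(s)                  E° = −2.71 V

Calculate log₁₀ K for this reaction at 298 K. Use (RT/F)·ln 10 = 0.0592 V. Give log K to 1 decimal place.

The Ag⁺/Ag couple is reduced (cathode); E°cell = +0.79 − (−2.71) = +3.50 V with n = 1.
At equilibrium E = 0, so log K = nE°cell / 0.0592 = (1)(+3.50) / 0.0592 = 59.1.

log K = 59.1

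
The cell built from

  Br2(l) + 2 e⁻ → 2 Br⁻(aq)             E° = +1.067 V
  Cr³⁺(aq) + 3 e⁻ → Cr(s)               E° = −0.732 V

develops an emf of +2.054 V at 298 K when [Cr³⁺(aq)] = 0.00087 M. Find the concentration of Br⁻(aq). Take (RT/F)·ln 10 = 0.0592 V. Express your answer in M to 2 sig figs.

With Br₂/Br⁻ at the cathode and Cr³⁺/Cr at the anode, E°cell = +1.067 − (−0.732) = +1.799 V (n = 6).
Rearranging E = E° − (0.0592/n)·log Q gives log Q = 6(+1.799 − (+2.054))/0.0592 = −25.845.
For 3 Br2(l) + 2 Cr(s) → 6 Br⁻(aq) + 2 Cr³⁺(aq), the reaction quotient is Q = [Br⁻(aq)]^6·[Cr³⁺(aq)]^2.
Solving for the unknown gives log [Br⁻(aq)] = −3.287, so [Br⁻(aq)] ≈ 0.00052 M.

0.00052 M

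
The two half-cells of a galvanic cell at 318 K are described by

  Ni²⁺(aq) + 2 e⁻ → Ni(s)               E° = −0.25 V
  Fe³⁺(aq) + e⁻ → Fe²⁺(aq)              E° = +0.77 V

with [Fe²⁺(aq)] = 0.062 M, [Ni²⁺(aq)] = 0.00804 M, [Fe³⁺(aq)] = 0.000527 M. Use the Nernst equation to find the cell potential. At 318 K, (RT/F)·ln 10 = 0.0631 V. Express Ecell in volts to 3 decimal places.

Since E°(Fe³⁺/Fe²⁺) > E°(Ni²⁺/Ni), Fe³⁺/Fe²⁺ serves as the cathode.
The standard potential is +0.77 − (−0.25) = +1.02 V and the balanced reaction transfers n = 2 electrons.
For the overall reaction 2 Fe³⁺(aq) + Ni(s) → 2 Fe²⁺(aq) + Ni²⁺(aq), Q = ([Fe²⁺(aq)]^2·[Ni²⁺(aq)]) / [Fe³⁺(aq)]^2 = 111, giving log Q = 2.046.
E = E° − (0.0631/n)·log Q = +1.02 − (0.0631/2)(2.046) = +0.955 V.

+0.955 V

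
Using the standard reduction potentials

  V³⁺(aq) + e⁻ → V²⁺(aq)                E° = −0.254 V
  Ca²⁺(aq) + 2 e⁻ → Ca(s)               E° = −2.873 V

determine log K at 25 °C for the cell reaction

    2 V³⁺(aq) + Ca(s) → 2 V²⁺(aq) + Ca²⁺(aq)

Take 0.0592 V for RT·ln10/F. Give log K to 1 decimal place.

log K = 88.5

The V³⁺/V²⁺ couple is reduced (cathode); E°cell = −0.254 − (−2.873) = +2.619 V with n = 2.
At equilibrium E = 0, so log K = nE°cell / 0.0592 = (2)(+2.619) / 0.0592 = 88.5.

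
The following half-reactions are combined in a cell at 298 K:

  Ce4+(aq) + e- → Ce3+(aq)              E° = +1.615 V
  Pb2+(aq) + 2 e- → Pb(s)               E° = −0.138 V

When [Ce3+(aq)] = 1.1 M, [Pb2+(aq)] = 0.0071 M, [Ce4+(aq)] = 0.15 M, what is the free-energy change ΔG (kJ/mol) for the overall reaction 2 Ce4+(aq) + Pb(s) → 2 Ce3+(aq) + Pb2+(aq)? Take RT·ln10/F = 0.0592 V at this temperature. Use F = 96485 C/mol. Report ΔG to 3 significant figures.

The standard cell potential is +1.615 − (−0.138) = +1.753 V, with n = 2 electrons in the balanced equation.
Here Q = ([Ce3+(aq)]^2·[Pb2+(aq)]) / [Ce4+(aq)]^2 = 0.382 (log Q = −0.418), giving E = +1.753 − (0.0592/2)·(−0.418) = +1.7654 V.
Finally ΔG = −nFE = −(2)(96485 C/mol)(+1.7654 V) = −341 kJ/mol.

−341 kJ/mol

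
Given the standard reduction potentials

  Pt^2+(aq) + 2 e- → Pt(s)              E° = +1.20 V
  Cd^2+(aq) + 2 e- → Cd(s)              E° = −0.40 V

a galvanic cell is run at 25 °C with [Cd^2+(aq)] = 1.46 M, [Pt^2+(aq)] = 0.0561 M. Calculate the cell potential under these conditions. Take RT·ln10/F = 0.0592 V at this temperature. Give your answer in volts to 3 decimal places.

+1.558 V

Pt²⁺/Pt is reduced (cathode, E° = +1.20 V) and Cd²⁺/Cd is oxidized (anode).
E°cell = E°cat − E°an = +1.20 − (−0.40) = +1.60 V; n = 2.
For the overall reaction Pt^2+(aq) + Cd(s) → Pt(s) + Cd^2+(aq), Q = [Cd^2+(aq)] / [Pt^2+(aq)] = 26, giving log Q = 1.415.
E = E° − (0.0592/n)·log Q = +1.60 − (0.0592/2)(1.415) = +1.558 V.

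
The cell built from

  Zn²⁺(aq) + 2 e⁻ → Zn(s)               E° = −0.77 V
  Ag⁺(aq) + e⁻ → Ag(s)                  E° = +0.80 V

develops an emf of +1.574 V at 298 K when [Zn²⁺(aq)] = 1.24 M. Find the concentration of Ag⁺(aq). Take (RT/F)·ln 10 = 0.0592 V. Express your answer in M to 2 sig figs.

1.3 M

Ag⁺/Ag is the cathode (higher E°); E°cell = +0.80 − (−0.77) = +1.57 V with n = 2.
Rearranging E = E° − (0.0592/n)·log Q gives log Q = 2(+1.57 − (+1.574))/0.0592 = −0.135.
The balanced reaction is 2 Ag⁺(aq) + Zn(s) → 2 Ag(s) + Zn²⁺(aq), so Q = [Zn²⁺(aq)] / [Ag⁺(aq)]^2.
Isolating [Ag⁺(aq)] in Q = 10^{−0.135} yields log [Ag⁺(aq)] = 0.114, i.e. 1.3 M.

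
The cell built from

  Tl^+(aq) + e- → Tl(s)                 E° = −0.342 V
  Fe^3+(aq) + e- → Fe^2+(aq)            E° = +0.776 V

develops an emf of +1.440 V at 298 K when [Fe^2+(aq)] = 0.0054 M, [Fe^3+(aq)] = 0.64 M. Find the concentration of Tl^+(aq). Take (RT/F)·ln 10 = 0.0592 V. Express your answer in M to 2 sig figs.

With Fe³⁺/Fe²⁺ at the cathode and Tl⁺/Tl at the anode, E°cell = +0.776 − (−0.342) = +1.118 V (n = 1).
Since E = E° − (0.0592/n)·log Q, log Q = n(E° − E)/0.0592 = −5.439.
For Fe^3+(aq) + Tl(s) → Fe^2+(aq) + Tl^+(aq), the reaction quotient is Q = ([Fe^2+(aq)]·[Tl^+(aq)]) / [Fe^3+(aq)].
Substituting the known concentrations and solving, log [Tl^+(aq)] = −3.365 and [Tl^+(aq)] = 0.00043 M.

0.00043 M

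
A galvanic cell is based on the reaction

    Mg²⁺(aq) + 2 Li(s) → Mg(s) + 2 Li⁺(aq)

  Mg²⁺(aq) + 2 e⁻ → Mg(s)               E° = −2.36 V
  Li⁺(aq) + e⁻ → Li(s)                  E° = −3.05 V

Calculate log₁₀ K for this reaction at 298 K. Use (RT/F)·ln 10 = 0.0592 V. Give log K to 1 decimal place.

The Mg²⁺/Mg couple is reduced (cathode); E°cell = −2.36 − (−3.05) = +0.69 V with n = 2.
At equilibrium E = 0, so log K = nE°cell / 0.0592 = (2)(+0.69) / 0.0592 = 23.3.

log K = 23.3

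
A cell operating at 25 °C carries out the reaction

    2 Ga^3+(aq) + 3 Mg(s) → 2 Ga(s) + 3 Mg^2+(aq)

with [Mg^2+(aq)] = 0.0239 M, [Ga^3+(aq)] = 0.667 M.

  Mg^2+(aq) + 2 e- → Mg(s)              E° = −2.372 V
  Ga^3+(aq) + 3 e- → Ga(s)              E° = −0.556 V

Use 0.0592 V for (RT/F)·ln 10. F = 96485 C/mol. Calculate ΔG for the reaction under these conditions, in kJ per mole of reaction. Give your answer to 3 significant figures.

The standard cell potential is −0.556 − (−2.372) = +1.816 V, with n = 6 electrons in the balanced equation.
Here Q = [Mg^2+(aq)]^3 / [Ga^3+(aq)]^2 = 3.07×10^−5 (log Q = −4.513), giving E = +1.816 − (0.0592/6)·(−4.513) = +1.8605 V.
Then ΔG = −nFE = −6 × 96485 × +1.8605 J/mol = −1080 kJ/mol.

−1080 kJ/mol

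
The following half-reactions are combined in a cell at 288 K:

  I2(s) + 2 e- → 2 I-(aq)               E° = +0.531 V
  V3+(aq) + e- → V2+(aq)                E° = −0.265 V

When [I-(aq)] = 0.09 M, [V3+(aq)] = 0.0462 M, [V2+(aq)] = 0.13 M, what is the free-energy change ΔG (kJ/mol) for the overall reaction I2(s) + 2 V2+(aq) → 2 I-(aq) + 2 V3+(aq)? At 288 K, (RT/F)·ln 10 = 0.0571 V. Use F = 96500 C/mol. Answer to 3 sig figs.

E°cell = +0.531 − (−0.265) = +0.796 V; the balanced reaction transfers n = 2 electrons.
The reaction quotient is ([I-(aq)]^2·[V3+(aq)]^2) / [V2+(aq)]^2 = 0.00102; by Nernst, E = +0.796 − (0.0571/2)(−2.990) = +0.8814 V.
ΔG = −nFE = −(2)(96500)(+0.8814) J/mol = −170 kJ/mol.

−170 kJ/mol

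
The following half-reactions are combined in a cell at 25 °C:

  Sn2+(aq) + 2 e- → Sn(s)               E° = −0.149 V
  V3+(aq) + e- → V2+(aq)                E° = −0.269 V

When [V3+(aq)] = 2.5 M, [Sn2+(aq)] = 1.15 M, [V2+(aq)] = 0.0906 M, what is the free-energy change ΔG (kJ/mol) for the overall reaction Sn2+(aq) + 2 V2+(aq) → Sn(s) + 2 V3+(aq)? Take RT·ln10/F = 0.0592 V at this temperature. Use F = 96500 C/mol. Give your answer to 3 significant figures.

−7.04 kJ/mol

E°cell = −0.149 − (−0.269) = +0.120 V; the balanced reaction transfers n = 2 electrons.
Here Q = [V3+(aq)]^2 / ([Sn2+(aq)]·[V2+(aq)]^2) = 662 (log Q = 2.821), giving E = +0.120 − (0.0592/2)·(2.821) = +0.0365 V.
Finally ΔG = −nFE = −(2)(96500 C/mol)(+0.0365 V) = −7.04 kJ/mol.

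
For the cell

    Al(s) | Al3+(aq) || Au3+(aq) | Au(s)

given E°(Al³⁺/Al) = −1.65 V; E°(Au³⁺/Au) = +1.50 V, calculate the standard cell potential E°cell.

By convention the left-hand electrode in cell notation is the anode (oxidation) and the right-hand electrode is the cathode (reduction).
E°cell = E°(right) − E°(left) = +1.50 − (−1.65) = +3.15 V.

+3.15 V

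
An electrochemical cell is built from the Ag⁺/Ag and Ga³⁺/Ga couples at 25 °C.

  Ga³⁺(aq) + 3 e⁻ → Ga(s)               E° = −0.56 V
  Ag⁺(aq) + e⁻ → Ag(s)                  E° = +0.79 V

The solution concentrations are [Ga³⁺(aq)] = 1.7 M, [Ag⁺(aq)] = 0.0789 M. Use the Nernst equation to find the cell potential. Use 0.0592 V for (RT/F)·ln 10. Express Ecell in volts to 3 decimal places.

The Ag⁺/Ag couple has the more positive E°, so it is the cathode; Ga³⁺/Ga is the anode.
E°cell = +0.79 − (−0.56) = +1.35 V, with n = 3 electrons transferred.
The balanced reaction is 3 Ag⁺(aq) + Ga(s) → 3 Ag(s) + Ga³⁺(aq), so Q = [Ga³⁺(aq)] / [Ag⁺(aq)]^3 = 3.46×10^3 and log Q = 3.539.
E = E° − (0.0592/n)·log Q = +1.35 − (0.0592/3)(3.539) = +1.280 V.

+1.280 V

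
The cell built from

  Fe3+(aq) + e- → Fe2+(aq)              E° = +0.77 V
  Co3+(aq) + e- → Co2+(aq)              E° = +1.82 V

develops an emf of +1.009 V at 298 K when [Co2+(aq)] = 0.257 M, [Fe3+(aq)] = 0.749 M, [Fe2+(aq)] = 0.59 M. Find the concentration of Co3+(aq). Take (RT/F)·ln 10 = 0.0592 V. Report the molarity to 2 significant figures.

With Co³⁺/Co²⁺ at the cathode and Fe³⁺/Fe²⁺ at the anode, E°cell = +1.82 − (+0.77) = +1.05 V (n = 1).
Since E = E° − (0.0592/n)·log Q, log Q = n(E° − E)/0.0592 = 0.693.
Balancing electrons gives Co3+(aq) + Fe2+(aq) → Co2+(aq) + Fe3+(aq); thus Q = ([Co2+(aq)]·[Fe3+(aq)]) / ([Co3+(aq)]·[Fe2+(aq)]).
Substituting the known concentrations and solving, log [Co3+(aq)] = −1.179 and [Co3+(aq)] = 0.066 M.

0.066 M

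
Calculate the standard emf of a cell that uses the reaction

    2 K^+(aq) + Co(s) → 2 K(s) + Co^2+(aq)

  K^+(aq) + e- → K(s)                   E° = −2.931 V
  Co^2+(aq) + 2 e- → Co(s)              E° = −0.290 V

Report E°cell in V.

In the reaction as written, K^+(aq) is reduced (cathode) and Co^2+(aq) is produced by oxidation at the anode.
E°cell = E°(cathode) − E°(anode) = −2.931 − (−0.290) = −2.641 V.
The negative E°cell means the reaction is non-spontaneous in the direction written.

−2.641 V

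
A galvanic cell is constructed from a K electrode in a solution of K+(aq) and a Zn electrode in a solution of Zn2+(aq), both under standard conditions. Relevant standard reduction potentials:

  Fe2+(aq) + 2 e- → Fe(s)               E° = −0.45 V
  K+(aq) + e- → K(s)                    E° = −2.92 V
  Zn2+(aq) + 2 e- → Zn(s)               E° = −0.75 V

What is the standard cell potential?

The Zn²⁺/Zn couple has the higher E°, so Zn ion is reduced (cathode) and K is oxidized (anode).
E°cell = E°(cathode) − E°(anode) = −0.75 − (−2.92) = +2.17 V.

+2.17 V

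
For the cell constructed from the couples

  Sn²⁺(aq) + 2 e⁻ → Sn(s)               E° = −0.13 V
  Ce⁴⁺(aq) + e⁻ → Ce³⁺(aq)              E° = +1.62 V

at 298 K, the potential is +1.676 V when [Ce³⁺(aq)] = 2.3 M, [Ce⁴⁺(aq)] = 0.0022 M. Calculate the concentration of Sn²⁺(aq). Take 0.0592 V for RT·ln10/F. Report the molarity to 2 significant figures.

0.00029 M

The Ce⁴⁺/Ce³⁺ couple has the larger reduction potential, so it is the cathode: E°cell = +1.62 − (−0.13) = +1.75 V and n = 2.
Rearranging E = E° − (0.0592/n)·log Q gives log Q = 2(+1.75 − (+1.676))/0.0592 = 2.500.
The balanced reaction is 2 Ce⁴⁺(aq) + Sn(s) → 2 Ce³⁺(aq) + Sn²⁺(aq), so Q = ([Ce³⁺(aq)]^2·[Sn²⁺(aq)]) / [Ce⁴⁺(aq)]^2.
Substituting the known concentrations and solving, log [Sn²⁺(aq)] = −3.539 and [Sn²⁺(aq)] = 0.00029 M.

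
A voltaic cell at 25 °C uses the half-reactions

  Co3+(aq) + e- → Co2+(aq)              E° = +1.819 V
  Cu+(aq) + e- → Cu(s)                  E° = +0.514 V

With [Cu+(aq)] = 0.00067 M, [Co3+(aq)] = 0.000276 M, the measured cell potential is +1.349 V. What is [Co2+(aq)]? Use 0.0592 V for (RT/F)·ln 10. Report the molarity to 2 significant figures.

0.074 M

The Co³⁺/Co²⁺ couple has the larger reduction potential, so it is the cathode: E°cell = +1.819 − (+0.514) = +1.305 V and n = 1.
Since E = E° − (0.0592/n)·log Q, log Q = n(E° − E)/0.0592 = −0.743.
For Co3+(aq) + Cu(s) → Co2+(aq) + Cu+(aq), the reaction quotient is Q = ([Co2+(aq)]·[Cu+(aq)]) / [Co3+(aq)].
Substituting the known concentrations and solving, log [Co2+(aq)] = −1.128 and [Co2+(aq)] = 0.074 M.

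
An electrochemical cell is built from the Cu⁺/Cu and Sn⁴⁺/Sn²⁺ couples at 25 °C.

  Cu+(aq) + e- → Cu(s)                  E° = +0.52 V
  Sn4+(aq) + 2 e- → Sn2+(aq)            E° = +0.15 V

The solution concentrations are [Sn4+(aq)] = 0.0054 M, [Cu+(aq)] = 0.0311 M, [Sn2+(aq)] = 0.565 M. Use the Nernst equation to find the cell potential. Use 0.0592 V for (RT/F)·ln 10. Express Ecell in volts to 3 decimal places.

+0.341 V

Since E°(Cu⁺/Cu) > E°(Sn⁴⁺/Sn²⁺), Cu⁺/Cu serves as the cathode.
E°cell = +0.52 − (+0.15) = +0.37 V, with n = 2 electrons transferred.
Balancing gives 2 Cu+(aq) + Sn2+(aq) → 2 Cu(s) + Sn4+(aq); hence Q = [Sn4+(aq)] / ([Cu+(aq)]^2·[Sn2+(aq)]) = 9.88 (log Q = 0.995).
By the Nernst equation, E = +0.37 − (0.0592/2)·(0.995) = +0.341 V.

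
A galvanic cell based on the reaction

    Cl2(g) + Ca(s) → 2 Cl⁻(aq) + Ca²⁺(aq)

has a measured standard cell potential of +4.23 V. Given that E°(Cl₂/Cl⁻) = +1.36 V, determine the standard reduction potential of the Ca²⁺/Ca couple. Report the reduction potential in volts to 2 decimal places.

−2.87 V

In the reaction as written the Cl₂/Cl⁻ couple is reduced (cathode) and Ca²⁺/Ca is oxidized (anode), so E°cell = E°(Cl₂/Cl⁻) − E°(Ca²⁺/Ca).
E°(Ca²⁺/Ca) = E°(cathode) − E°cell = +1.36 − (+4.23) = −2.87 V.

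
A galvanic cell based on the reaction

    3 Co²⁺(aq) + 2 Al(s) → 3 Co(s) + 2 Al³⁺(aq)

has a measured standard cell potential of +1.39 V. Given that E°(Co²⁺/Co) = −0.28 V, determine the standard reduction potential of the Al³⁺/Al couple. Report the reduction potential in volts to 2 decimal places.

−1.67 V

In the reaction as written the Co²⁺/Co couple is reduced (cathode) and Al³⁺/Al is oxidized (anode), so E°cell = E°(Co²⁺/Co) − E°(Al³⁺/Al).
E°(Al³⁺/Al) = E°(cathode) − E°cell = −0.28 − (+1.39) = −1.67 V.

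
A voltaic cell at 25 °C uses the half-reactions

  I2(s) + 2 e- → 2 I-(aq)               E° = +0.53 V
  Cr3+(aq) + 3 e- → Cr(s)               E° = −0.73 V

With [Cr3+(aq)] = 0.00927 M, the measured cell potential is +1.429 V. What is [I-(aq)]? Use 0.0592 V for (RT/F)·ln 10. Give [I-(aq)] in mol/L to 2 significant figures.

With I₂/I⁻ at the cathode and Cr³⁺/Cr at the anode, E°cell = +0.53 − (−0.73) = +1.26 V (n = 6).
Since E = E° − (0.0592/n)·log Q, log Q = n(E° − E)/0.0592 = −17.128.
For 3 I2(s) + 2 Cr(s) → 6 I-(aq) + 2 Cr3+(aq), the reaction quotient is Q = [I-(aq)]^6·[Cr3+(aq)]^2.
Isolating [I-(aq)] in Q = 10^{−17.128} yields log [I-(aq)] = −2.177, i.e. 0.0067 M.

0.0067 M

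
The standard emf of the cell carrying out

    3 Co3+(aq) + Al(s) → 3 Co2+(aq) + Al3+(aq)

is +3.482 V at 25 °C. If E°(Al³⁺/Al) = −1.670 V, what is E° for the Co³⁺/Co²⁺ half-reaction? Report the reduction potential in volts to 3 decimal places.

In the reaction as written the Co³⁺/Co²⁺ couple is reduced (cathode) and Al³⁺/Al is oxidized (anode), so E°cell = E°(Co³⁺/Co²⁺) − E°(Al³⁺/Al).
E°(Co³⁺/Co²⁺) = E°cell + E°(anode) = +3.482 + (−1.670) = +1.812 V.

+1.812 V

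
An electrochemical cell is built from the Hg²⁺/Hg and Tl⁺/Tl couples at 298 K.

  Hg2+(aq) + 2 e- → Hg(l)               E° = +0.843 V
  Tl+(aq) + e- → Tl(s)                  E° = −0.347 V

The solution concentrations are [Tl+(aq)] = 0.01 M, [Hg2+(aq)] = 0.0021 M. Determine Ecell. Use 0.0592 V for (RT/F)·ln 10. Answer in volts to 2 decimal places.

+1.23 V

Since E°(Hg²⁺/Hg) > E°(Tl⁺/Tl), Hg²⁺/Hg serves as the cathode.
The standard potential is +0.843 − (−0.347) = +1.190 V and the balanced reaction transfers n = 2 electrons.
Balancing gives Hg2+(aq) + 2 Tl(s) → Hg(l) + 2 Tl+(aq); hence Q = [Tl+(aq)]^2 / [Hg2+(aq)] = 0.0476 (log Q = −1.322).
E = E° − (0.0592/n)·log Q = +1.190 − (0.0592/2)(−1.322) = +1.23 V.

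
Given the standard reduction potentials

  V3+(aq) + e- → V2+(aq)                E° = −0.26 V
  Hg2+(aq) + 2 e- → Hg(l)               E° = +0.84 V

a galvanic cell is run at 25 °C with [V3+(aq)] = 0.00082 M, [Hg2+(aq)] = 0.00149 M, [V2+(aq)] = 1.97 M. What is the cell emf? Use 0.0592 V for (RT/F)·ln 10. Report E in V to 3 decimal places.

Since E°(Hg²⁺/Hg) > E°(V³⁺/V²⁺), Hg²⁺/Hg serves as the cathode.
The standard potential is +0.84 − (−0.26) = +1.10 V and the balanced reaction transfers n = 2 electrons.
For the overall reaction Hg2+(aq) + 2 V2+(aq) → Hg(l) + 2 V3+(aq), Q = [V3+(aq)]^2 / ([Hg2+(aq)]·[V2+(aq)]^2) = 0.000116, giving log Q = −3.934.
Applying E = E° − (RT ln10/nF)·log Q gives +1.10 − (0.0592/2)(−3.934) = +1.216 V.

+1.216 V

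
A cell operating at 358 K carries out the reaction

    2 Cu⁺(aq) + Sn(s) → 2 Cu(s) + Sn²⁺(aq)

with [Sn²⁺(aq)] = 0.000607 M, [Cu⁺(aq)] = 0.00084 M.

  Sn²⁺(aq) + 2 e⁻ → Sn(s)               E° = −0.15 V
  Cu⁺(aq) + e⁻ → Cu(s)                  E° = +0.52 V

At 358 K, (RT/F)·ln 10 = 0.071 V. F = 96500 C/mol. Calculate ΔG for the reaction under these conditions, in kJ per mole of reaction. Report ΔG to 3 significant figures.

The standard cell potential is +0.52 − (−0.15) = +0.67 V, with n = 2 electrons in the balanced equation.
Q = [Sn²⁺(aq)] / [Cu⁺(aq)]^2 = 860, so log Q = 2.935 and E = +0.67 − (0.071/2)(2.935) = +0.5658 V.
Finally ΔG = −nFE = −(2)(96500 C/mol)(+0.5658 V) = −109 kJ/mol.

−109 kJ/mol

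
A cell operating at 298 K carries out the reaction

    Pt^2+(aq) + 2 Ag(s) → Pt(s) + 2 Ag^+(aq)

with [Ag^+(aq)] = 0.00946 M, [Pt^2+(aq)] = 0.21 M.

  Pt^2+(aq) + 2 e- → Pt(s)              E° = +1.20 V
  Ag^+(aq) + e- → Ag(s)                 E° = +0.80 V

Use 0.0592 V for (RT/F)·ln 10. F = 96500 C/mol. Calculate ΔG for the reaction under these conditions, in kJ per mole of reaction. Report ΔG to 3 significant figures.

−96.5 kJ/mol

The standard cell potential is +1.20 − (+0.80) = +0.40 V, with n = 2 electrons in the balanced equation.
Here Q = [Ag^+(aq)]^2 / [Pt^2+(aq)] = 0.000426 (log Q = −3.370), giving E = +0.40 − (0.0592/2)·(−3.370) = +0.4998 V.
Finally ΔG = −nFE = −(2)(96500 C/mol)(+0.4998 V) = −96.5 kJ/mol.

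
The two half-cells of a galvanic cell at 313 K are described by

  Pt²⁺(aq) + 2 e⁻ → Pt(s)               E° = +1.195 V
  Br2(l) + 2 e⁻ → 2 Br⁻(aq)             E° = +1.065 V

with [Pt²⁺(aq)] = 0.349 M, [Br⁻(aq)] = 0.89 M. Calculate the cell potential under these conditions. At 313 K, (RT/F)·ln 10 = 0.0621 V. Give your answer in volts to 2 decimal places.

+0.11 V

Since E°(Pt²⁺/Pt) > E°(Br₂/Br⁻), Pt²⁺/Pt serves as the cathode.
E°cell = +1.195 − (+1.065) = +0.130 V, with n = 2 electrons transferred.
For the overall reaction Pt²⁺(aq) + 2 Br⁻(aq) → Pt(s) + Br2(l), Q = 1 / ([Pt²⁺(aq)]·[Br⁻(aq)]^2) = 3.62, giving log Q = 0.558.
E = E° − (0.0621/n)·log Q = +0.130 − (0.0621/2)(0.558) = +0.11 V.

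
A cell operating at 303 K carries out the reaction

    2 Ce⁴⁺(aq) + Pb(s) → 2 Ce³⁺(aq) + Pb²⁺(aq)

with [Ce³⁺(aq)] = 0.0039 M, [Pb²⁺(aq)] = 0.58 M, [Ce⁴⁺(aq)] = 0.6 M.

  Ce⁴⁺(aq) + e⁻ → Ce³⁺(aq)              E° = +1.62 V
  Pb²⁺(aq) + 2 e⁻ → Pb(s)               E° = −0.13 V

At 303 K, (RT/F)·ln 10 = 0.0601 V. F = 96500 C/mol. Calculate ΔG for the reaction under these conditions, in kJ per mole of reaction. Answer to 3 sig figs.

−364 kJ/mol

E°cell = +1.62 − (−0.13) = +1.75 V; the balanced reaction transfers n = 2 electrons.
Q = ([Ce³⁺(aq)]^2·[Pb²⁺(aq)]) / [Ce⁴⁺(aq)]^2 = 2.45×10^−5, so log Q = −4.611 and E = +1.75 − (0.0601/2)(−4.611) = +1.8886 V.
ΔG = −nFE = −(2)(96500)(+1.8886) J/mol = −364 kJ/mol.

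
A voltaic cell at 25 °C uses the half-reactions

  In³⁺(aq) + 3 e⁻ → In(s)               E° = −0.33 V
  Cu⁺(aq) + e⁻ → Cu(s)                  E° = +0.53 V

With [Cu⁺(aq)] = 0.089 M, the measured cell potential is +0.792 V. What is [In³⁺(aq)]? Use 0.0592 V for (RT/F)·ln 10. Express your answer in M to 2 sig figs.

Cu⁺/Cu is the cathode (higher E°); E°cell = +0.53 − (−0.33) = +0.86 V with n = 3.
Since E = E° − (0.0592/n)·log Q, log Q = n(E° − E)/0.0592 = 3.446.
The balanced reaction is 3 Cu⁺(aq) + In(s) → 3 Cu(s) + In³⁺(aq), so Q = [In³⁺(aq)] / [Cu⁺(aq)]^3.
Substituting the known concentrations and solving, log [In³⁺(aq)] = 0.294 and [In³⁺(aq)] = 2.0 M.

2.0 M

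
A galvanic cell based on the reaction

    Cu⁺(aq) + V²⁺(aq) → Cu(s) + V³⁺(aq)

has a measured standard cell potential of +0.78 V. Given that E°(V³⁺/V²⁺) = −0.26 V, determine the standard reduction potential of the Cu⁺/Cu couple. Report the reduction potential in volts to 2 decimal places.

+0.52 V

In the reaction as written the Cu⁺/Cu couple is reduced (cathode) and V³⁺/V²⁺ is oxidized (anode), so E°cell = E°(Cu⁺/Cu) − E°(V³⁺/V²⁺).
E°(Cu⁺/Cu) = E°cell + E°(anode) = +0.78 + (−0.26) = +0.52 V.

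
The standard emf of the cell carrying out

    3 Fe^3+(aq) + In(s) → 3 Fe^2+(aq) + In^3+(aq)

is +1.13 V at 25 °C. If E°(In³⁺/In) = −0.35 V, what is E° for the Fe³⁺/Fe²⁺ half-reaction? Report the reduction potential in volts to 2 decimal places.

In the reaction as written the Fe³⁺/Fe²⁺ couple is reduced (cathode) and In³⁺/In is oxidized (anode), so E°cell = E°(Fe³⁺/Fe²⁺) − E°(In³⁺/In).
E°(Fe³⁺/Fe²⁺) = E°cell + E°(anode) = +1.13 + (−0.35) = +0.78 V.

+0.78 V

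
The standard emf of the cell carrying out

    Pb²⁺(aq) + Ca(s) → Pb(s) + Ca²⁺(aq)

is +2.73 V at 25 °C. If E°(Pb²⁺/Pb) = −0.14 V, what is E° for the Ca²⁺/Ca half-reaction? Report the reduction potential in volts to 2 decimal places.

In the reaction as written the Pb²⁺/Pb couple is reduced (cathode) and Ca²⁺/Ca is oxidized (anode), so E°cell = E°(Pb²⁺/Pb) − E°(Ca²⁺/Ca).
E°(Ca²⁺/Ca) = E°(cathode) − E°cell = −0.14 − (+2.73) = −2.87 V.

−2.87 V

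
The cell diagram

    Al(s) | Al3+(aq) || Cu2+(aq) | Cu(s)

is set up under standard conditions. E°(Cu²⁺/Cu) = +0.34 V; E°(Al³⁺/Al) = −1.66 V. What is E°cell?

+2.00 V

By convention the left-hand electrode in cell notation is the anode (oxidation) and the right-hand electrode is the cathode (reduction).
E°cell = E°(right) − E°(left) = +0.34 − (−1.66) = +2.00 V.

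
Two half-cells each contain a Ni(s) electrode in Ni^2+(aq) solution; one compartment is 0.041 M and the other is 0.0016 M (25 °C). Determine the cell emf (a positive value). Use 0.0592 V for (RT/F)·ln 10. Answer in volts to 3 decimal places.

0.042 V

For a concentration cell E°cell = 0, since both electrodes use the same couple.
The compartment with the higher Ni^2+(aq) concentration (0.041 M) acts as the cathode; ions are reduced there and produced at the dilute (0.0016 M) anode.
With n = 2, Ecell = −(0.0592/2)·log([dilute]/[conc]) = −(0.0592/2)·log(0.0016/0.041) = +0.042 V.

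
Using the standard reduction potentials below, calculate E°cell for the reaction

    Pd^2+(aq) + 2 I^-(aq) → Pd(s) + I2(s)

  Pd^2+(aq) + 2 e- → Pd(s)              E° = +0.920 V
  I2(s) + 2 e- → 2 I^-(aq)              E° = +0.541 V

Pd^2+(aq) gains electrons, so the Pd²⁺/Pd couple is the cathode; the I₂/I⁻ couple is the anode.
E°cell = E°(cathode) − E°(anode) = +0.920 − (+0.541) = +0.379 V.

+0.379 V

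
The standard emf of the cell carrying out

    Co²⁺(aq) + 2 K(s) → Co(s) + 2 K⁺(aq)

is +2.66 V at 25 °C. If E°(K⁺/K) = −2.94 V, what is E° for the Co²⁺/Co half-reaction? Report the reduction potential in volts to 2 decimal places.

In the reaction as written the Co²⁺/Co couple is reduced (cathode) and K⁺/K is oxidized (anode), so E°cell = E°(Co²⁺/Co) − E°(K⁺/K).
E°(Co²⁺/Co) = E°cell + E°(anode) = +2.66 + (−2.94) = −0.28 V.

−0.28 V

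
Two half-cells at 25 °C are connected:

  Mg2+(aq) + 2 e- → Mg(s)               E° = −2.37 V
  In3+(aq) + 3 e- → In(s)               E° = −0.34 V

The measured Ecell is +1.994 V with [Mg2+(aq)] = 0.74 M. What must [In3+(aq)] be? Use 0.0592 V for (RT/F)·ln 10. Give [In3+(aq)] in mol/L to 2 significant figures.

In³⁺/In is the cathode (higher E°); E°cell = −0.34 − (−2.37) = +2.03 V with n = 6.
Since E = E° − (0.0592/n)·log Q, log Q = n(E° − E)/0.0592 = 3.649.
Balancing electrons gives 2 In3+(aq) + 3 Mg(s) → 2 In(s) + 3 Mg2+(aq); thus Q = [Mg2+(aq)]^3 / [In3+(aq)]^2.
Isolating [In3+(aq)] in Q = 10^{3.649} yields log [In3+(aq)] = −2.021, i.e. 0.0095 M.

0.0095 M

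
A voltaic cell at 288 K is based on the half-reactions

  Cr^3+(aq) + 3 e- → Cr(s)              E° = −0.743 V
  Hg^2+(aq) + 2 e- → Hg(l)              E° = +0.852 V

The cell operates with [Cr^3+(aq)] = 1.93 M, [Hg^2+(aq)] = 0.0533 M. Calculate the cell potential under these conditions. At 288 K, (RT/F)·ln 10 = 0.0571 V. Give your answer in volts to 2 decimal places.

+1.55 V

Since E°(Hg²⁺/Hg) > E°(Cr³⁺/Cr), Hg²⁺/Hg serves as the cathode.
E°cell = +0.852 − (−0.743) = +1.595 V, with n = 6 electrons transferred.
The balanced reaction is 3 Hg^2+(aq) + 2 Cr(s) → 3 Hg(l) + 2 Cr^3+(aq), so Q = [Cr^3+(aq)]^2 / [Hg^2+(aq)]^3 = 2.46×10^4 and log Q = 4.391.
Applying E = E° − (RT ln10/nF)·log Q gives +1.595 − (0.0571/6)(4.391) = +1.55 V.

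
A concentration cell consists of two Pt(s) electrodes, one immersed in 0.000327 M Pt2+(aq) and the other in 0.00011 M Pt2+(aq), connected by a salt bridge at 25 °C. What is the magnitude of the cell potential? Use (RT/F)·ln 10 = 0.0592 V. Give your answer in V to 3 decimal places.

0.014 V

For a concentration cell E°cell = 0, since both electrodes use the same couple.
The compartment with the higher Pt2+(aq) concentration (0.000327 M) acts as the cathode; ions are reduced there and produced at the dilute (0.00011 M) anode.
With n = 2, Ecell = −(0.0592/2)·log([dilute]/[conc]) = −(0.0592/2)·log(0.00011/0.000327) = +0.014 V.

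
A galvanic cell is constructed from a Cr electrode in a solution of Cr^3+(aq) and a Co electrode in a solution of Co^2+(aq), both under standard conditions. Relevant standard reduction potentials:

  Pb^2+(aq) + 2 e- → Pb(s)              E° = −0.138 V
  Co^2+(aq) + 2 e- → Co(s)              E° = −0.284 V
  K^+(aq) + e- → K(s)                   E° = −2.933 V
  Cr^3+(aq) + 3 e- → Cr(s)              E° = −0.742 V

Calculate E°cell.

Of the two couples in this cell, the one with the more positive reduction potential is reduced at the cathode: here that is Co²⁺/Co (−0.284 V); Cr³⁺/Cr (−0.742 V) is the anode.
E°cell = E°(cathode) − E°(anode) = −0.284 − (−0.742) = +0.458 V.

+0.458 V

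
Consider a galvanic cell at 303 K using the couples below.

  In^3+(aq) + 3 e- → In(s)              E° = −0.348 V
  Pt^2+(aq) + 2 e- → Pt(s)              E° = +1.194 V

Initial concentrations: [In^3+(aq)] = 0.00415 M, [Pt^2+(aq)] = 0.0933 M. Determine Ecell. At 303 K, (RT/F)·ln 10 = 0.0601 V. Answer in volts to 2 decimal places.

+1.56 V

The Pt²⁺/Pt couple has the more positive E°, so it is the cathode; In³⁺/In is the anode.
E°cell = E°cat − E°an = +1.194 − (−0.348) = +1.542 V; n = 6.
Balancing gives 3 Pt^2+(aq) + 2 In(s) → 3 Pt(s) + 2 In^3+(aq); hence Q = [In^3+(aq)]^2 / [Pt^2+(aq)]^3 = 0.0212 (log Q = −1.674).
E = E° − (0.0601/n)·log Q = +1.542 − (0.0601/6)(−1.674) = +1.56 V.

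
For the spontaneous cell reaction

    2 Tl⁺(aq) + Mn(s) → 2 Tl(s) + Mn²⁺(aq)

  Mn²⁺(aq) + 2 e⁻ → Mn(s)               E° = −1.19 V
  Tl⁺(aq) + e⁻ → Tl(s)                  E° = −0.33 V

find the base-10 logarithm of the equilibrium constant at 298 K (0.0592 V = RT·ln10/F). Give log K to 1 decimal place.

log K = 29.1

The Tl⁺/Tl couple is reduced (cathode); E°cell = −0.33 − (−1.19) = +0.86 V with n = 2.
At equilibrium E = 0, so log K = nE°cell / 0.0592 = (2)(+0.86) / 0.0592 = 29.1.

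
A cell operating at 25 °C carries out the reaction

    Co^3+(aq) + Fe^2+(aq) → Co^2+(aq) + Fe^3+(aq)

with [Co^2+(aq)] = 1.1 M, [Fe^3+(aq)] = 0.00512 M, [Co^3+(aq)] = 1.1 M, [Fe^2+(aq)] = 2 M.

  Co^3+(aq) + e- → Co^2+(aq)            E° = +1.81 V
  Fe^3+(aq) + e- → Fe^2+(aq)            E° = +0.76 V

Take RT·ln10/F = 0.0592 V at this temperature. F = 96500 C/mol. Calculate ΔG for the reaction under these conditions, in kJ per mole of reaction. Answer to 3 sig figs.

−116 kJ/mol

With Co³⁺/Co²⁺ reduced at the cathode, E°cell = +1.81 − (+0.76) = +1.05 V and n = 1.
Q = ([Co^2+(aq)]·[Fe^3+(aq)]) / ([Co^3+(aq)]·[Fe^2+(aq)]) = 0.00256, so log Q = −2.592 and E = +1.05 − (0.0592/1)(−2.592) = +1.2034 V.
ΔG = −nFE = −(1)(96500)(+1.2034) J/mol = −116 kJ/mol.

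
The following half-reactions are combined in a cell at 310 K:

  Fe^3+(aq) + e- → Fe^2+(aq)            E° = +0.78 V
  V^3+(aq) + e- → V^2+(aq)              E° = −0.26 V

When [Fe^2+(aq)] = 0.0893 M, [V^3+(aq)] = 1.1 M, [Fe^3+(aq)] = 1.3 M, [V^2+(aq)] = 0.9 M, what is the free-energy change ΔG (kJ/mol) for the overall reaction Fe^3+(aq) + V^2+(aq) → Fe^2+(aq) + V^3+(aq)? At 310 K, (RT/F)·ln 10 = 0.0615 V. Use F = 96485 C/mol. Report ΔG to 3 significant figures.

−107 kJ/mol

The standard cell potential is +0.78 − (−0.26) = +1.04 V, with n = 1 electron in the balanced equation.
Q = ([Fe^2+(aq)]·[V^3+(aq)]) / ([Fe^3+(aq)]·[V^2+(aq)]) = 0.084, so log Q = −1.076 and E = +1.04 − (0.0615/1)(−1.076) = +1.1062 V.
ΔG = −nFE = −(1)(96485)(+1.1062) J/mol = −107 kJ/mol.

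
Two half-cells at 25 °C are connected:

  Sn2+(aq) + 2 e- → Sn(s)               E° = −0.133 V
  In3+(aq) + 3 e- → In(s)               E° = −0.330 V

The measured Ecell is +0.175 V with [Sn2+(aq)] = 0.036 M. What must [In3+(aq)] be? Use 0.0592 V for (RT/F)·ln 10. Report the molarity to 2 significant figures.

Sn²⁺/Sn is the cathode (higher E°); E°cell = −0.133 − (−0.330) = +0.197 V with n = 6.
Rearranging E = E° − (0.0592/n)·log Q gives log Q = 6(+0.197 − (+0.175))/0.0592 = 2.230.
For 3 Sn2+(aq) + 2 In(s) → 3 Sn(s) + 2 In3+(aq), the reaction quotient is Q = [In3+(aq)]^2 / [Sn2+(aq)]^3.
Substituting the known concentrations and solving, log [In3+(aq)] = −1.051 and [In3+(aq)] = 0.089 M.

0.089 M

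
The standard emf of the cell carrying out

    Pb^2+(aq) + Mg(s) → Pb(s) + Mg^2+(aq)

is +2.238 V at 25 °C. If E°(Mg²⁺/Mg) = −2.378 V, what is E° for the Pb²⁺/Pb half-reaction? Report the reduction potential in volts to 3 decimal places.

−0.140 V

In the reaction as written the Pb²⁺/Pb couple is reduced (cathode) and Mg²⁺/Mg is oxidized (anode), so E°cell = E°(Pb²⁺/Pb) − E°(Mg²⁺/Mg).
E°(Pb²⁺/Pb) = E°cell + E°(anode) = +2.238 + (−2.378) = −0.140 V.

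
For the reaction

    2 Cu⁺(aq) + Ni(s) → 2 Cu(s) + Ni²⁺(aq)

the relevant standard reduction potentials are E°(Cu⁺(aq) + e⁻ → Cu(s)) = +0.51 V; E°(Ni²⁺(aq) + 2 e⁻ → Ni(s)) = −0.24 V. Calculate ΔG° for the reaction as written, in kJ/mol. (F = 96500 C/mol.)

In the reaction as written Cu⁺(aq) is reduced, so the Cu⁺/Cu couple is the cathode and Ni²⁺/Ni is the anode.
E°cell = +0.51 − (−0.24) = +0.75 V; balancing electrons gives n = 2.
ΔG° = −nFE°cell = −(2)(96500)(+0.75) J/mol = −145 kJ/mol.

−145 kJ/mol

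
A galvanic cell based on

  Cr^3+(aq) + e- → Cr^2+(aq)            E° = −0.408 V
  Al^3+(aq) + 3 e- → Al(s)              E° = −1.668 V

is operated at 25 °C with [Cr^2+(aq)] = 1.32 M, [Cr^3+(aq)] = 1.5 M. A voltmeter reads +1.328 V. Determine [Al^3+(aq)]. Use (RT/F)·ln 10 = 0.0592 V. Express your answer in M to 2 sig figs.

0.00053 M

Cr³⁺/Cr²⁺ is the cathode (higher E°); E°cell = −0.408 − (−1.668) = +1.260 V with n = 3.
Since E = E° − (0.0592/n)·log Q, log Q = n(E° − E)/0.0592 = −3.446.
Balancing electrons gives 3 Cr^3+(aq) + Al(s) → 3 Cr^2+(aq) + Al^3+(aq); thus Q = ([Cr^2+(aq)]^3·[Al^3+(aq)]) / [Cr^3+(aq)]^3.
Isolating [Al^3+(aq)] in Q = 10^{−3.446} yields log [Al^3+(aq)] = −3.279, i.e. 0.00053 M.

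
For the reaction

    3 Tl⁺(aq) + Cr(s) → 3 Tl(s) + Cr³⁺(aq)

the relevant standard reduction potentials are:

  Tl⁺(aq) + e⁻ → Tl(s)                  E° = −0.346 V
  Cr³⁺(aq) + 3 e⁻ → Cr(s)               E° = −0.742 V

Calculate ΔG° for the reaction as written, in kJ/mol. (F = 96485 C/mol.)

−115 kJ/mol

In the reaction as written Tl⁺(aq) is reduced, so the Tl⁺/Tl couple is the cathode and Cr³⁺/Cr is the anode.
E°cell = −0.346 − (−0.742) = +0.396 V; balancing electrons gives n = 3.
ΔG° = −nFE°cell = −(3)(96485)(+0.396) J/mol = −115 kJ/mol.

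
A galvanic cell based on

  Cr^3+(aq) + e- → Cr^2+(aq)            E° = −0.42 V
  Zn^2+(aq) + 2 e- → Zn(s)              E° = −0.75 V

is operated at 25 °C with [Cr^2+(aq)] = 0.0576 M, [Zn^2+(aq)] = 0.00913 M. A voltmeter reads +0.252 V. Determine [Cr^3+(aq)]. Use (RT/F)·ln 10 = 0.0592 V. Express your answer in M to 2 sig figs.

0.00026 M

Cr³⁺/Cr²⁺ is the cathode (higher E°); E°cell = −0.42 − (−0.75) = +0.33 V with n = 2.
From the Nernst equation, log Q = n(E° − E)/0.0592 = 2·(+0.33 − (+0.252))/0.0592 = 2.635.
Balancing electrons gives 2 Cr^3+(aq) + Zn(s) → 2 Cr^2+(aq) + Zn^2+(aq); thus Q = ([Cr^2+(aq)]^2·[Zn^2+(aq)]) / [Cr^3+(aq)]^2.
Solving for the unknown gives log [Cr^3+(aq)] = −3.577, so [Cr^3+(aq)] ≈ 0.00026 M.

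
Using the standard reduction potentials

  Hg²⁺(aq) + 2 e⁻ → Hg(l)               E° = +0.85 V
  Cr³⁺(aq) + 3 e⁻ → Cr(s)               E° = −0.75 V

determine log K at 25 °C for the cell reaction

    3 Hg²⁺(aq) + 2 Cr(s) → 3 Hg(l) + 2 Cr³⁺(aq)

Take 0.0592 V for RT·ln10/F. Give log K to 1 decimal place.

log K = 162.2

The Hg²⁺/Hg couple is reduced (cathode); E°cell = +0.85 − (−0.75) = +1.60 V with n = 6.
At equilibrium E = 0, so log K = nE°cell / 0.0592 = (6)(+1.60) / 0.0592 = 162.2.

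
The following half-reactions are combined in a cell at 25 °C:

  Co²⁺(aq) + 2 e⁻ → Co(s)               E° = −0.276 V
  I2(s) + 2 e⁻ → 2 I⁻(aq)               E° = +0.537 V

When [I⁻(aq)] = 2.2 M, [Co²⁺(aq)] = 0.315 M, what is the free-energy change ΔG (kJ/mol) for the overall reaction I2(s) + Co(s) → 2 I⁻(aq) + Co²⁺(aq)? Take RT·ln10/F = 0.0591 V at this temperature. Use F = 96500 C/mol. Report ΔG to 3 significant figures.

With I₂/I⁻ reduced at the cathode, E°cell = +0.537 − (−0.276) = +0.813 V and n = 2.
Here Q = [I⁻(aq)]^2·[Co²⁺(aq)] = 1.52 (log Q = 0.183), giving E = +0.813 − (0.0591/2)·(0.183) = +0.8076 V.
Finally ΔG = −nFE = −(2)(96500 C/mol)(+0.8076 V) = −156 kJ/mol.

−156 kJ/mol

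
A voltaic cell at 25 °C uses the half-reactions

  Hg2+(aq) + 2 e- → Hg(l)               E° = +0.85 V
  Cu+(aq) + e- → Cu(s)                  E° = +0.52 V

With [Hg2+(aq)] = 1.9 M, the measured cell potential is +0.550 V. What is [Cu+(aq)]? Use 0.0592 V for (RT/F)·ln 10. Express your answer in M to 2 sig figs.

0.00026 M

With Hg²⁺/Hg at the cathode and Cu⁺/Cu at the anode, E°cell = +0.85 − (+0.52) = +0.33 V (n = 2).
From the Nernst equation, log Q = n(E° − E)/0.0592 = 2·(+0.33 − (+0.550))/0.0592 = −7.432.
Balancing electrons gives Hg2+(aq) + 2 Cu(s) → Hg(l) + 2 Cu+(aq); thus Q = [Cu+(aq)]^2 / [Hg2+(aq)].
Isolating [Cu+(aq)] in Q = 10^{−7.432} yields log [Cu+(aq)] = −3.577, i.e. 0.00026 M.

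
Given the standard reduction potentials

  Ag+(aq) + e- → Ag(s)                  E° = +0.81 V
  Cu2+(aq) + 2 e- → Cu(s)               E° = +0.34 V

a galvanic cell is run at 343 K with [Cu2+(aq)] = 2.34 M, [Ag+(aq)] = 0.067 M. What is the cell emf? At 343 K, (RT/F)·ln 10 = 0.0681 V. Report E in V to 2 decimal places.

Ag⁺/Ag is reduced (cathode, E° = +0.81 V) and Cu²⁺/Cu is oxidized (anode).
E°cell = +0.81 − (+0.34) = +0.47 V, with n = 2 electrons transferred.
Balancing gives 2 Ag+(aq) + Cu(s) → 2 Ag(s) + Cu2+(aq); hence Q = [Cu2+(aq)] / [Ag+(aq)]^2 = 521 (log Q = 2.717).
Applying E = E° − (RT ln10/nF)·log Q gives +0.47 − (0.0681/2)(2.717) = +0.38 V.

+0.38 V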